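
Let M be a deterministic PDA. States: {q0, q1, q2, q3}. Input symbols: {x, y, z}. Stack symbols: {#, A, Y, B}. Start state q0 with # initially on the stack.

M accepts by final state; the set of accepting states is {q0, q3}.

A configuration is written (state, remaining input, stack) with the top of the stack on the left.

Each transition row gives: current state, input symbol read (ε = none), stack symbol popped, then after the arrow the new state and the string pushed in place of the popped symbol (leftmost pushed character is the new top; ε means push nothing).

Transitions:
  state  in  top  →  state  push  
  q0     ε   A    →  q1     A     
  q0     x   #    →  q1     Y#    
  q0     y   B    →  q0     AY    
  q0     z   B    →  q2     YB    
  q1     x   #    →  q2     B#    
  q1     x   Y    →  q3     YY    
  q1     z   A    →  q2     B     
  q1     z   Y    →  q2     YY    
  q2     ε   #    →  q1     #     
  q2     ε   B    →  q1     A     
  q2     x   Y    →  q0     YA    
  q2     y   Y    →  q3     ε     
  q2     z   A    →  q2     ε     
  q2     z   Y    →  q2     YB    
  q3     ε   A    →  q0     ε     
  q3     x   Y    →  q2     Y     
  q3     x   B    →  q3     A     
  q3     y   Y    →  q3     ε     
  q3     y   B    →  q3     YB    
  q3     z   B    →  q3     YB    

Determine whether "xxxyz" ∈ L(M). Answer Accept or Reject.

Reject

(q0, xxxyz, #)
  read x, top #: go to q1, push Y# → (q1, xxyz, Y#)
  read x, top Y: go to q3, push YY → (q3, xyz, YY#)
  read x, top Y: go to q2, push Y → (q2, yz, YY#)
  read y, top Y: go to q3, push ε → (q3, z, Y#)
No transition applies at (q3, z, Y#); input not fully consumed.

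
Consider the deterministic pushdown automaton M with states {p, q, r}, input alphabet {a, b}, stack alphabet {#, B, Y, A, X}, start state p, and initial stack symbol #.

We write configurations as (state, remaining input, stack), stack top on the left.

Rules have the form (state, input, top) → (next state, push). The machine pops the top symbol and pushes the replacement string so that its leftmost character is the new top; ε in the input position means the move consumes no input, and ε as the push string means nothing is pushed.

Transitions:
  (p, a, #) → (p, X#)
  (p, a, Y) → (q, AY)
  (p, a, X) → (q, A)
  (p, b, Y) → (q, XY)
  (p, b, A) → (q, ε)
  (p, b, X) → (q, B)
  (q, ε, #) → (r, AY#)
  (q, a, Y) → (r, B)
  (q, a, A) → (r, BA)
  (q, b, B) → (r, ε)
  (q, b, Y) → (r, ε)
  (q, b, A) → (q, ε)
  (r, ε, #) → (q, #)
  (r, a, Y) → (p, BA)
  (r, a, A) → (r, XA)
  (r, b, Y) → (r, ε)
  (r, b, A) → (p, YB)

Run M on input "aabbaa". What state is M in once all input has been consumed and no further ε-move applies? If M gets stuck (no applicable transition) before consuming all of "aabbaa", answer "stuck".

(p, aabbaa, #) ⊢ (p, abbaa, X#) ⊢ (q, bbaa, A#) ⊢ (q, baa, #) ⊢ (r, baa, AY#) ⊢ (p, aa, YBY#) ⊢ (q, a, AYBY#) ⊢ (r, ε, BAYBY#)
All input consumed; M is in state r.

r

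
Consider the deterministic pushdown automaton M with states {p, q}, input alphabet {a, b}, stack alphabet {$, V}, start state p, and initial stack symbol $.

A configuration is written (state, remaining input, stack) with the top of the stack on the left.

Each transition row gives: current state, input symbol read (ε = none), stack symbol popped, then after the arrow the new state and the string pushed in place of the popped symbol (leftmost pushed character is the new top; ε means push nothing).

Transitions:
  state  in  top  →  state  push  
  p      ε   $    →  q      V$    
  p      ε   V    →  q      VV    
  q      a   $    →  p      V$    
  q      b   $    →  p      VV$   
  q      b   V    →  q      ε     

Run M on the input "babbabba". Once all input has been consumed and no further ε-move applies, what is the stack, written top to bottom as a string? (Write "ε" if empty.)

VV$

(p, babbabba, $) ⊢ (q, babbabba, V$) ⊢ (q, abbabba, $) ⊢ (p, bbabba, V$) ⊢ (q, bbabba, VV$) ⊢ (q, babba, V$) ⊢ (q, abba, $) ⊢ (p, bba, V$) ⊢ (q, bba, VV$) ⊢ (q, ba, V$) ⊢ (q, a, $) ⊢ (p, ε, V$) ⊢ (q, ε, VV$)
All input consumed in state q with stack VV$.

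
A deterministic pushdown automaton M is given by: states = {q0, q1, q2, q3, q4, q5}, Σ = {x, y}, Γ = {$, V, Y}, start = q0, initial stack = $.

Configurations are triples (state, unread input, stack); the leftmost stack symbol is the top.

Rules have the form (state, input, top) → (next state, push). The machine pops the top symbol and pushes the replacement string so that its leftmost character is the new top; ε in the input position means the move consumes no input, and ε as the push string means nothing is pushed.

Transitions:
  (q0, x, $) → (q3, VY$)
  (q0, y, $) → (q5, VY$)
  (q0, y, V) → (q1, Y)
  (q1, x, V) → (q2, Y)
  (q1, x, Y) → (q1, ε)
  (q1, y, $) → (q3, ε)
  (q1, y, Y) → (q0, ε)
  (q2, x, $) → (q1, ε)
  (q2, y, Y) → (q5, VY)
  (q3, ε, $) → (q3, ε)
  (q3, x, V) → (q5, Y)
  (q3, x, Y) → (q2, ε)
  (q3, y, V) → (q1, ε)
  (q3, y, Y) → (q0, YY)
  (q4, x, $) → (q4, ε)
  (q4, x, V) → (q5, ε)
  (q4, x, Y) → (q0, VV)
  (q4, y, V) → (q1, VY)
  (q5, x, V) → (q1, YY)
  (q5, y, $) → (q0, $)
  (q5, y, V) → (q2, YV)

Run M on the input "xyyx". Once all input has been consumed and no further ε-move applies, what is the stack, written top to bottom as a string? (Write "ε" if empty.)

VY$

(q0, xyyx, $) ⊢ (q3, yyx, VY$) ⊢ (q1, yx, Y$) ⊢ (q0, x, $) ⊢ (q3, ε, VY$)
All input consumed in state q3 with stack VY$.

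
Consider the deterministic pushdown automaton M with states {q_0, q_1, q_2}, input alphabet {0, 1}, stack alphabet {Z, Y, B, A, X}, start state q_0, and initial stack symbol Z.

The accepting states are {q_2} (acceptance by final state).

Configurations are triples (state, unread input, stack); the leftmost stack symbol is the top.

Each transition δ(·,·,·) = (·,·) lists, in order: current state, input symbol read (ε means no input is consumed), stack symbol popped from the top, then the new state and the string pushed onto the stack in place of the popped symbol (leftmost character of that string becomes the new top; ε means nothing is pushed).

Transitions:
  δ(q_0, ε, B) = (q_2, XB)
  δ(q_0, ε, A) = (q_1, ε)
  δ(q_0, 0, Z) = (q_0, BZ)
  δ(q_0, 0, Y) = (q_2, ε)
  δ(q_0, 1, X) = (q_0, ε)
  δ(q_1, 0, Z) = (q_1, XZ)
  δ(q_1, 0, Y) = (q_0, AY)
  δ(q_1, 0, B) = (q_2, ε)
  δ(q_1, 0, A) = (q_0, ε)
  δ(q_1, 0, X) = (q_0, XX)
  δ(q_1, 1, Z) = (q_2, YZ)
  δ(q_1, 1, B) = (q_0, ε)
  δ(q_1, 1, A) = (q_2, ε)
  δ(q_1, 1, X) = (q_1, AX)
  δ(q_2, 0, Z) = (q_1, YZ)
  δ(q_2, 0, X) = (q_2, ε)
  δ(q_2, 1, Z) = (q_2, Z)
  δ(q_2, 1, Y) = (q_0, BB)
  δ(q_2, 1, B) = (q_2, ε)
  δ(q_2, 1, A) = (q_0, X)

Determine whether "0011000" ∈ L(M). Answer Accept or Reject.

(q_0, 0011000, Z)
  read 0, top Z: go to q_0, push BZ → (q_0, 011000, BZ)
  ε-move, top B: go to q_2, push XB → (q_2, 011000, XBZ)
  read 0, top X: go to q_2, push ε → (q_2, 11000, BZ)
  read 1, top B: go to q_2, push ε → (q_2, 1000, Z)
  read 1, top Z: go to q_2, push Z → (q_2, 000, Z)
  read 0, top Z: go to q_1, push YZ → (q_1, 00, YZ)
  read 0, top Y: go to q_0, push AY → (q_0, 0, AYZ)
  ε-move, top A: go to q_1, push ε → (q_1, 0, YZ)
  read 0, top Y: go to q_0, push AY → (q_0, ε, AYZ)
  ε-move, top A: go to q_1, push ε → (q_1, ε, YZ)
All input consumed; state q_1 ∉ F and no further ε-move applies.

Reject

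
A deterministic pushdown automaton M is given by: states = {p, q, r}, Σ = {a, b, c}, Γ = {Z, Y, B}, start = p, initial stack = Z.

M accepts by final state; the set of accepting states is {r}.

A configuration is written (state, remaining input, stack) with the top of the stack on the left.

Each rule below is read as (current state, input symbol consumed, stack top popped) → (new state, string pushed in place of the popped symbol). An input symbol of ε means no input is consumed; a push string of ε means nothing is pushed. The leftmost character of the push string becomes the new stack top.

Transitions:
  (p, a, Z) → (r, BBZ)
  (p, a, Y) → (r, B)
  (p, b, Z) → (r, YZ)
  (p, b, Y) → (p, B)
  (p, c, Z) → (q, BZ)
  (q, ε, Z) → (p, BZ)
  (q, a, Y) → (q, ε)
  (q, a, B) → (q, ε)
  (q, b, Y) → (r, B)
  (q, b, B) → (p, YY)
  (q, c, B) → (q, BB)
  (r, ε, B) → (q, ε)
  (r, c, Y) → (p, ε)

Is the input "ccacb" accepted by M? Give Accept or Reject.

Reject

(p, ccacb, Z)
  read c, top Z: go to q, push BZ → (q, cacb, BZ)
  read c, top B: go to q, push BB → (q, acb, BBZ)
  read a, top B: go to q, push ε → (q, cb, BZ)
  read c, top B: go to q, push BB → (q, b, BBZ)
  read b, top B: go to p, push YY → (p, ε, YYBZ)
All input consumed; state p ∉ F and no further ε-move applies.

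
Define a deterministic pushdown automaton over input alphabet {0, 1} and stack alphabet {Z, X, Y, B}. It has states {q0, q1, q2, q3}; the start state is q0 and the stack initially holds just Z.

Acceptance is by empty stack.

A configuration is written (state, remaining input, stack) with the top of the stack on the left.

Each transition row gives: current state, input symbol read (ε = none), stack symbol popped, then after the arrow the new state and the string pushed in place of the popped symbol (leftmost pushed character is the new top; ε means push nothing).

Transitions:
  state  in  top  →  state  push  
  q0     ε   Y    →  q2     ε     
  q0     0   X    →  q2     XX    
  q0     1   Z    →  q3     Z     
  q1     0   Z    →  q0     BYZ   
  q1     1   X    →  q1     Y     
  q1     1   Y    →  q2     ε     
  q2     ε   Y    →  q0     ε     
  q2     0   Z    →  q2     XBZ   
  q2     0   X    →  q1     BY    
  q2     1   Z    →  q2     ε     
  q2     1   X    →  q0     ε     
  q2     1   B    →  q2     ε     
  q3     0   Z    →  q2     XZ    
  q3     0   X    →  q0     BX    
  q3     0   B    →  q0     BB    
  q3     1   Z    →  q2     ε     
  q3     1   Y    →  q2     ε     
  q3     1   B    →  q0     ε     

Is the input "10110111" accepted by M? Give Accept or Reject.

(q0, 10110111, Z)
  read 1, top Z: go to q3, push Z → (q3, 0110111, Z)
  read 0, top Z: go to q2, push XZ → (q2, 110111, XZ)
  read 1, top X: go to q0, push ε → (q0, 10111, Z)
  read 1, top Z: go to q3, push Z → (q3, 0111, Z)
  read 0, top Z: go to q2, push XZ → (q2, 111, XZ)
  read 1, top X: go to q0, push ε → (q0, 11, Z)
  read 1, top Z: go to q3, push Z → (q3, 1, Z)
  read 1, top Z: go to q2, push ε → (q2, ε, ε)
All input consumed and the stack is empty.

Accept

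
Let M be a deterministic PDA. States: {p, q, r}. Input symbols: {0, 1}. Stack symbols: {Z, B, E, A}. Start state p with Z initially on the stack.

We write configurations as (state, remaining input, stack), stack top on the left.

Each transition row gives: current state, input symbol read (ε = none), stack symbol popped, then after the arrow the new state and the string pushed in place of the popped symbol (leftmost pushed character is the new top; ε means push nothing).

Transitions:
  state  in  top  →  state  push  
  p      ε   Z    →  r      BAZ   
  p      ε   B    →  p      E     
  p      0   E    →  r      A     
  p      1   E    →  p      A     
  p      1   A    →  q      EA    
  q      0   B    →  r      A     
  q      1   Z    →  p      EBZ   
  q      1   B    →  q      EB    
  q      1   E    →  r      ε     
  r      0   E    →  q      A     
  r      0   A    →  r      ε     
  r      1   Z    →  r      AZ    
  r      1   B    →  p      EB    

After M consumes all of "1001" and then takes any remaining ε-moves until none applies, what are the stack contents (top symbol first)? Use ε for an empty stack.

EBAZ

(p, 1001, Z)
  ε-move, top Z: go to r, push BAZ → (r, 1001, BAZ)
  read 1, top B: go to p, push EB → (p, 001, EBAZ)
  read 0, top E: go to r, push A → (r, 01, ABAZ)
  read 0, top A: go to r, push ε → (r, 1, BAZ)
  read 1, top B: go to p, push EB → (p, ε, EBAZ)
All input consumed in state p with stack EBAZ.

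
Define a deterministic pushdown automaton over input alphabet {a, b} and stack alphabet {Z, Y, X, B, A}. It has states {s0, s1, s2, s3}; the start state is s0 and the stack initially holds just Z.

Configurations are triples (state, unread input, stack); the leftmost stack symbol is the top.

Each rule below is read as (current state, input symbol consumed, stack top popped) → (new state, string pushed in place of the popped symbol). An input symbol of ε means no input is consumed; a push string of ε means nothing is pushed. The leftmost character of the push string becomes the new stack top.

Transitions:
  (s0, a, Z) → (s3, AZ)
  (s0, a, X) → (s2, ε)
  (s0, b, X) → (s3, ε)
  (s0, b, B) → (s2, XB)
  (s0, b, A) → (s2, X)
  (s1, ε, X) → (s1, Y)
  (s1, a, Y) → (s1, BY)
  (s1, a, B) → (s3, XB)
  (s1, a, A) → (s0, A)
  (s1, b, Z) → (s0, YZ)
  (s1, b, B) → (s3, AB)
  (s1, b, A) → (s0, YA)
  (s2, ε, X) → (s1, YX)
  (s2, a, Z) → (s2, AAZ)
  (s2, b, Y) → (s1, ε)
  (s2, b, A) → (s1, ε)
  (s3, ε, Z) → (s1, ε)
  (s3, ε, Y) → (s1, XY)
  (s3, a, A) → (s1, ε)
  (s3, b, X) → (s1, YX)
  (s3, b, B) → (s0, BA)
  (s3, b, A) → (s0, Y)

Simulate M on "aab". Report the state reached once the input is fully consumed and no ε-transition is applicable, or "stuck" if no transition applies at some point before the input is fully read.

(s0, aab, Z) ⊢ (s3, ab, AZ) ⊢ (s1, b, Z) ⊢ (s0, ε, YZ)
All input consumed; M is in state s0.

s0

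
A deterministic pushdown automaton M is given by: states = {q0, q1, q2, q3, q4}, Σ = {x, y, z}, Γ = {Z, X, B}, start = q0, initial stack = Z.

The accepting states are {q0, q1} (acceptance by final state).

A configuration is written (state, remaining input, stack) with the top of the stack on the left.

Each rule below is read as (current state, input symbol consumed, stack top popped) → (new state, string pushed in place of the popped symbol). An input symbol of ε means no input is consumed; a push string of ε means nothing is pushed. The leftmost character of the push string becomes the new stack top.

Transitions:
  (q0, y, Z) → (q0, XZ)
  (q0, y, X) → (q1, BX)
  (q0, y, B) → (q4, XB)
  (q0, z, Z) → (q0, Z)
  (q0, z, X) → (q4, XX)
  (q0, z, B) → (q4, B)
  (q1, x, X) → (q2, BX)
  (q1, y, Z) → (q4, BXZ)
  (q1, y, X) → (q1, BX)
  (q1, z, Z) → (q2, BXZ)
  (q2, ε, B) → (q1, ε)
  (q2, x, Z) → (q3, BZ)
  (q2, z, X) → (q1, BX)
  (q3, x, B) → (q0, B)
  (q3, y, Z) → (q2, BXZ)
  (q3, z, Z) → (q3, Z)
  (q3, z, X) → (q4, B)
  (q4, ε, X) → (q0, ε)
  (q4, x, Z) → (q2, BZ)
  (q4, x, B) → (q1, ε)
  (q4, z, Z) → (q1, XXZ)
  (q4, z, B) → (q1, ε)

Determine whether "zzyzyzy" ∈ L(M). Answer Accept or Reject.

Reject

(q0, zzyzyzy, Z) ⊢ (q0, zyzyzy, Z) ⊢ (q0, yzyzy, Z) ⊢ (q0, zyzy, XZ) ⊢ (q4, yzy, XXZ) ⊢ (q0, yzy, XZ) ⊢ (q1, zy, BXZ)
No transition applies at (q1, zy, BXZ); input not fully consumed.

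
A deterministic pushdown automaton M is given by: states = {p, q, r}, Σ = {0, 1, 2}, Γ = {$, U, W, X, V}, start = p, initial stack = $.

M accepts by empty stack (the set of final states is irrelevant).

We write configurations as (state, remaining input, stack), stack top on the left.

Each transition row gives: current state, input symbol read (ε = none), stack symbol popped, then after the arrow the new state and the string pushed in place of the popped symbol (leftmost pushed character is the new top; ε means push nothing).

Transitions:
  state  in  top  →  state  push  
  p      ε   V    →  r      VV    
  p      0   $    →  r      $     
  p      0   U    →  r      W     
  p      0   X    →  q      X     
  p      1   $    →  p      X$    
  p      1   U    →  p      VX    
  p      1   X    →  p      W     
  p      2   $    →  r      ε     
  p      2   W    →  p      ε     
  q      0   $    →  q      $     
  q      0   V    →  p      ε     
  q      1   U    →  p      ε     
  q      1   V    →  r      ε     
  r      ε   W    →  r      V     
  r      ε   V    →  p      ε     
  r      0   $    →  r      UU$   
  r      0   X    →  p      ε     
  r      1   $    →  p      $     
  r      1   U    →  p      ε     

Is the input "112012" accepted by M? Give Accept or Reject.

Accept

(p, 112012, $)
  read 1, top $: go to p, push X$ → (p, 12012, X$)
  read 1, top X: go to p, push W → (p, 2012, W$)
  read 2, top W: go to p, push ε → (p, 012, $)
  read 0, top $: go to r, push $ → (r, 12, $)
  read 1, top $: go to p, push $ → (p, 2, $)
  read 2, top $: go to r, push ε → (r, ε, ε)
All input consumed and the stack is empty.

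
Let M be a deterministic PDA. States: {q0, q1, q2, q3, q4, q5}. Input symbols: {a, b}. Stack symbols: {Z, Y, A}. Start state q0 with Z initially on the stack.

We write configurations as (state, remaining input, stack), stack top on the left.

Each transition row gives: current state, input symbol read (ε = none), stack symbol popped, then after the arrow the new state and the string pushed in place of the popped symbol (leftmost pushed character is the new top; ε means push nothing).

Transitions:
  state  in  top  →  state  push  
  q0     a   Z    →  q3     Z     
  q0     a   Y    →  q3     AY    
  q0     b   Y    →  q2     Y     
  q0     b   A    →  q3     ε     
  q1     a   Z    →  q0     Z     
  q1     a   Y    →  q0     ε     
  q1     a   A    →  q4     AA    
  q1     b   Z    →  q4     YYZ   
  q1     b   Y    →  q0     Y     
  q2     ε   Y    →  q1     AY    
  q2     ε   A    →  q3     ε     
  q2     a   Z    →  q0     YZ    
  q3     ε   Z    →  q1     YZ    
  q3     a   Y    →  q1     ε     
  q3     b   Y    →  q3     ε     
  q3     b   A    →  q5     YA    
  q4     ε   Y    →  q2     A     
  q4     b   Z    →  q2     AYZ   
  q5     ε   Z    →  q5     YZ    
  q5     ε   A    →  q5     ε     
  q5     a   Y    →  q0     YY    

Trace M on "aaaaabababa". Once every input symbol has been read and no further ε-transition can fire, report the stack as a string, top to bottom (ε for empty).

AAYYAYZ

(q0, aaaaabababa, Z)
  read a, top Z: go to q3, push Z → (q3, aaaabababa, Z)
  ε-move, top Z: go to q1, push YZ → (q1, aaaabababa, YZ)
  read a, top Y: go to q0, push ε → (q0, aaabababa, Z)
  read a, top Z: go to q3, push Z → (q3, aabababa, Z)
  ε-move, top Z: go to q1, push YZ → (q1, aabababa, YZ)
  read a, top Y: go to q0, push ε → (q0, abababa, Z)
  read a, top Z: go to q3, push Z → (q3, bababa, Z)
  ε-move, top Z: go to q1, push YZ → (q1, bababa, YZ)
  read b, top Y: go to q0, push Y → (q0, ababa, YZ)
  read a, top Y: go to q3, push AY → (q3, baba, AYZ)
  read b, top A: go to q5, push YA → (q5, aba, YAYZ)
  read a, top Y: go to q0, push YY → (q0, ba, YYAYZ)
  read b, top Y: go to q2, push Y → (q2, a, YYAYZ)
  ε-move, top Y: go to q1, push AY → (q1, a, AYYAYZ)
  read a, top A: go to q4, push AA → (q4, ε, AAYYAYZ)
All input consumed in state q4 with stack AAYYAYZ.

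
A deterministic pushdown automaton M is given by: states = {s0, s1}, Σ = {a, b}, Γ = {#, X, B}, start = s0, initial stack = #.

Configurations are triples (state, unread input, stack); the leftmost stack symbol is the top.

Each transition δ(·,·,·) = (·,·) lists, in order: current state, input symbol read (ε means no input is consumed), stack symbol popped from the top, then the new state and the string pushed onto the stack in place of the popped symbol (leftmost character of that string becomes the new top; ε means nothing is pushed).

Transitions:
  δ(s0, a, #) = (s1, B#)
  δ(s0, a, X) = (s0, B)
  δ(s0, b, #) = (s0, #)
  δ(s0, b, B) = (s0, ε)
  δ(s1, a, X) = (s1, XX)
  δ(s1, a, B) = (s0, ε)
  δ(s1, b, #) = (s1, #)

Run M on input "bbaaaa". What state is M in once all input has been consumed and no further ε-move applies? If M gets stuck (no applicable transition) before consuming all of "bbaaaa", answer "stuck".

(s0, bbaaaa, #)
  read b, top #: go to s0, push # → (s0, baaaa, #)
  read b, top #: go to s0, push # → (s0, aaaa, #)
  read a, top #: go to s1, push B# → (s1, aaa, B#)
  read a, top B: go to s0, push ε → (s0, aa, #)
  read a, top #: go to s1, push B# → (s1, a, B#)
  read a, top B: go to s0, push ε → (s0, ε, #)
All input consumed; M is in state s0.

s0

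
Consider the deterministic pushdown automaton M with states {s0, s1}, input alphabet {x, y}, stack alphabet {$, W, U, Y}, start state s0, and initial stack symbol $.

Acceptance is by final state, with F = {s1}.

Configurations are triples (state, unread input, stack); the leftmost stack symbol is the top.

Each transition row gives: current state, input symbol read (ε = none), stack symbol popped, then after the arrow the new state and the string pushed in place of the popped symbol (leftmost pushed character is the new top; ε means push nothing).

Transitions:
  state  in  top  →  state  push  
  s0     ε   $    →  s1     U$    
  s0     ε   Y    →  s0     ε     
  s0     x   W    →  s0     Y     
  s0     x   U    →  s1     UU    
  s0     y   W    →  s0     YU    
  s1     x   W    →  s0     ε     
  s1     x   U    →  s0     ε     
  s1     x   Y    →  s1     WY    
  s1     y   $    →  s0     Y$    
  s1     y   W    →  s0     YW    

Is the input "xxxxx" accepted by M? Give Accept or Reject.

(s0, xxxxx, $)
  ε-move, top $: go to s1, push U$ → (s1, xxxxx, U$)
  read x, top U: go to s0, push ε → (s0, xxxx, $)
  ε-move, top $: go to s1, push U$ → (s1, xxxx, U$)
  read x, top U: go to s0, push ε → (s0, xxx, $)
  ε-move, top $: go to s1, push U$ → (s1, xxx, U$)
  read x, top U: go to s0, push ε → (s0, xx, $)
  ε-move, top $: go to s1, push U$ → (s1, xx, U$)
  read x, top U: go to s0, push ε → (s0, x, $)
  ε-move, top $: go to s1, push U$ → (s1, x, U$)
  read x, top U: go to s0, push ε → (s0, ε, $)
  ε-move, top $: go to s1, push U$ → (s1, ε, U$)
All input consumed; state s1 ∈ F.

Accept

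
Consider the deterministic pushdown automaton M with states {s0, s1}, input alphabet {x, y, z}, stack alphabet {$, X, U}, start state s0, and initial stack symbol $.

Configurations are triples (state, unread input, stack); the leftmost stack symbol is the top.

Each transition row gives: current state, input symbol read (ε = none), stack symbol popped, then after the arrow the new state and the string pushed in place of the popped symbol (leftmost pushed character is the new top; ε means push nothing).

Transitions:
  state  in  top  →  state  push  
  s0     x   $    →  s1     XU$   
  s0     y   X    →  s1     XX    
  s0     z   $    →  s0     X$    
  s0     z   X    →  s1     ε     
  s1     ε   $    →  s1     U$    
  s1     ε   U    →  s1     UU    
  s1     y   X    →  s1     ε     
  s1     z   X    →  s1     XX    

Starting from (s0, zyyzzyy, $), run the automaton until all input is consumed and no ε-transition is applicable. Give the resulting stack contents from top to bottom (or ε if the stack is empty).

(s0, zyyzzyy, $) ⊢ (s0, yyzzyy, X$) ⊢ (s1, yzzyy, XX$) ⊢ (s1, zzyy, X$) ⊢ (s1, zyy, XX$) ⊢ (s1, yy, XXX$) ⊢ (s1, y, XX$) ⊢ (s1, ε, X$)
All input consumed in state s1 with stack X$.

X$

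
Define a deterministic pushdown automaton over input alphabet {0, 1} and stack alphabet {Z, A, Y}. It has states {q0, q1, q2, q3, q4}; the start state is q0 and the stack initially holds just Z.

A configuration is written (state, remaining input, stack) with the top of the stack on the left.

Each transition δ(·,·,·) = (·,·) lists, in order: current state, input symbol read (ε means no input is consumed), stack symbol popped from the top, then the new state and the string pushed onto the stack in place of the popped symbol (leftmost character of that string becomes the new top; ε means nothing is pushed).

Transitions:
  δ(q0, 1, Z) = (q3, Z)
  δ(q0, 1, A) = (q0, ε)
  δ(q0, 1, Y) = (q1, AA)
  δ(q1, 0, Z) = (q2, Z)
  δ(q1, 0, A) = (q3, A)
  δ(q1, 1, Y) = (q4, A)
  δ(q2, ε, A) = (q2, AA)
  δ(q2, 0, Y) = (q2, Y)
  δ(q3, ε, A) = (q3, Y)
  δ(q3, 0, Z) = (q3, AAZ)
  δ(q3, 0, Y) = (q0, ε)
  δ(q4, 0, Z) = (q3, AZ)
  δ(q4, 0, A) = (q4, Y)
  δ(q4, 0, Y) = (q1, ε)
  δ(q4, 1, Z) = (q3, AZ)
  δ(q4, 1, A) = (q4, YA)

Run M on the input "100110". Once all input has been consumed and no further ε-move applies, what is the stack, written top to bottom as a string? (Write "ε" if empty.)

(q0, 100110, Z)
  read 1, top Z: go to q3, push Z → (q3, 00110, Z)
  read 0, top Z: go to q3, push AAZ → (q3, 0110, AAZ)
  ε-move, top A: go to q3, push Y → (q3, 0110, YAZ)
  read 0, top Y: go to q0, push ε → (q0, 110, AZ)
  read 1, top A: go to q0, push ε → (q0, 10, Z)
  read 1, top Z: go to q3, push Z → (q3, 0, Z)
  read 0, top Z: go to q3, push AAZ → (q3, ε, AAZ)
  ε-move, top A: go to q3, push Y → (q3, ε, YAZ)
All input consumed in state q3 with stack YAZ.

YAZ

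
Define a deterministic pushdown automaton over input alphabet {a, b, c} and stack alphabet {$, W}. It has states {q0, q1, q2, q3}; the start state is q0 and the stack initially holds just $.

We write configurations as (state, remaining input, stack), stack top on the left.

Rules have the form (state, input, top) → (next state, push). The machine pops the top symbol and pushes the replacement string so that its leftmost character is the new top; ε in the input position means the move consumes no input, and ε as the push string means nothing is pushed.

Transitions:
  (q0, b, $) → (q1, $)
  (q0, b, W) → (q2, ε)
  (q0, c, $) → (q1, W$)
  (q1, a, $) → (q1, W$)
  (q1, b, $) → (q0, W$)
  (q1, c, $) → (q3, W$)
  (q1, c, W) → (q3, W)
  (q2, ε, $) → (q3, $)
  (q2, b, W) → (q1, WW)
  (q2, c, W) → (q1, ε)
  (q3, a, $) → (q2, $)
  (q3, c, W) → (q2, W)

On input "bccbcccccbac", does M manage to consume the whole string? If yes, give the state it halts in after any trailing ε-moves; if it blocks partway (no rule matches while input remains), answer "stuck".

stuck

(q0, bccbcccccbac, $) ⊢ (q1, ccbcccccbac, $) ⊢ (q3, cbcccccbac, W$) ⊢ (q2, bcccccbac, W$) ⊢ (q1, cccccbac, WW$) ⊢ (q3, ccccbac, WW$) ⊢ (q2, cccbac, WW$) ⊢ (q1, ccbac, W$) ⊢ (q3, cbac, W$) ⊢ (q2, bac, W$) ⊢ (q1, ac, WW$)
No transition for (q1, a, top W); M blocks with input ac remaining.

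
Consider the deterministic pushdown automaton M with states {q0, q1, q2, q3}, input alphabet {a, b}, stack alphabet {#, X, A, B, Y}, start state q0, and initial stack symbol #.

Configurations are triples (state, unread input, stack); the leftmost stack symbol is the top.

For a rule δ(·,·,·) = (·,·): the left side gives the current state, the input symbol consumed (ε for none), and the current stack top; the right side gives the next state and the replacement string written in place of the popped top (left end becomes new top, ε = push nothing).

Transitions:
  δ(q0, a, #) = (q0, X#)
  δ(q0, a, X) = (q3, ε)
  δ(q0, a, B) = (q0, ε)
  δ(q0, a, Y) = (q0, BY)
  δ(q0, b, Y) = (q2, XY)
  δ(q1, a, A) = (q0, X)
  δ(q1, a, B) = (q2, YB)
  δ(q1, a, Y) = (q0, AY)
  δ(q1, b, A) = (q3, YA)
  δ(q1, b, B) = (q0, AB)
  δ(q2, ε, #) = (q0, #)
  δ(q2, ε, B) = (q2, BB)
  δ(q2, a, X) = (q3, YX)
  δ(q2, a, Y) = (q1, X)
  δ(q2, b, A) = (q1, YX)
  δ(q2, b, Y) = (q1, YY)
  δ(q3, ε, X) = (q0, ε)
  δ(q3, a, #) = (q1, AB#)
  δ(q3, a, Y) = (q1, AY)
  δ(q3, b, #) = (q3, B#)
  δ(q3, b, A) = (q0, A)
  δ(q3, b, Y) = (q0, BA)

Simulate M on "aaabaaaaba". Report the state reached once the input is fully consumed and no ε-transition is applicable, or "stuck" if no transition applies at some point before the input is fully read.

(q0, aaabaaaaba, #)
  read a, top #: go to q0, push X# → (q0, aabaaaaba, X#)
  read a, top X: go to q3, push ε → (q3, abaaaaba, #)
  read a, top #: go to q1, push AB# → (q1, baaaaba, AB#)
  read b, top A: go to q3, push YA → (q3, aaaaba, YAB#)
  read a, top Y: go to q1, push AY → (q1, aaaba, AYAB#)
  read a, top A: go to q0, push X → (q0, aaba, XYAB#)
  read a, top X: go to q3, push ε → (q3, aba, YAB#)
  read a, top Y: go to q1, push AY → (q1, ba, AYAB#)
  read b, top A: go to q3, push YA → (q3, a, YAYAB#)
  read a, top Y: go to q1, push AY → (q1, ε, AYAYAB#)
All input consumed; M is in state q1.

q1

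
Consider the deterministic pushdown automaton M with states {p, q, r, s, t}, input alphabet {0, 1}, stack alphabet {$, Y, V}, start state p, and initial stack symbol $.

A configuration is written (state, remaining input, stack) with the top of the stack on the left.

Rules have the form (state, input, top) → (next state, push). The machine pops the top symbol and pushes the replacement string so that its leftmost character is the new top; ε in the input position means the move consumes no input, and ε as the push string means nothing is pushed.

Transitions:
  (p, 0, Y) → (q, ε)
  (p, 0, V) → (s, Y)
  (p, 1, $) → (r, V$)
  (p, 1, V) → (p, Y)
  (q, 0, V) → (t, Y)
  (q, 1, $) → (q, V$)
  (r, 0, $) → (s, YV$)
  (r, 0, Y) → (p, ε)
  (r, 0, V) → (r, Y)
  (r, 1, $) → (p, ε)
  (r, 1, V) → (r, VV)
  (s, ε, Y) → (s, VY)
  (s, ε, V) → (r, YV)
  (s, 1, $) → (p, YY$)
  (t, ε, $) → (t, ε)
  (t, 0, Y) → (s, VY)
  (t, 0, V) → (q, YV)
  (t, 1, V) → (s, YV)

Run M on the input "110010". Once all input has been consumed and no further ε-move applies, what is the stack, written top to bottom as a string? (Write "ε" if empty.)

$

(p, 110010, $) ⊢ (r, 10010, V$) ⊢ (r, 0010, VV$) ⊢ (r, 010, YV$) ⊢ (p, 10, V$) ⊢ (p, 0, Y$) ⊢ (q, ε, $)
All input consumed in state q with stack $.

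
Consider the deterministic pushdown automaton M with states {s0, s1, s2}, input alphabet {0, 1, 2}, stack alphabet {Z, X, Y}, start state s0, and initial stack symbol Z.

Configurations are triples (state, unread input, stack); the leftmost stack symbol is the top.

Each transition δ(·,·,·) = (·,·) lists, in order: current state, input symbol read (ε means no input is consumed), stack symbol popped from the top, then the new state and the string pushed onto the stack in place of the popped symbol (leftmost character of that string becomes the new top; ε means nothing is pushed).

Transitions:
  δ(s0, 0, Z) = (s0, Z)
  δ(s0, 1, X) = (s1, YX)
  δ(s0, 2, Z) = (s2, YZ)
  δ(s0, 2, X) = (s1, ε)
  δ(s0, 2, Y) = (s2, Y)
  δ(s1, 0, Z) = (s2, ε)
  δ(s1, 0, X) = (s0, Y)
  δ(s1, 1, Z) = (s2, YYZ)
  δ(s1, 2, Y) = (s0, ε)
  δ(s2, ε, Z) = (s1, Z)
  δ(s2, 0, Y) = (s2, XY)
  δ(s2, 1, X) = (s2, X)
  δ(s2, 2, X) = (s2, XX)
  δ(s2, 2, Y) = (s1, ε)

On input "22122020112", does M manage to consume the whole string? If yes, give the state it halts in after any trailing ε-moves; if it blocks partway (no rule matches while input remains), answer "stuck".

s2

(s0, 22122020112, Z)
  read 2, top Z: go to s2, push YZ → (s2, 2122020112, YZ)
  read 2, top Y: go to s1, push ε → (s1, 122020112, Z)
  read 1, top Z: go to s2, push YYZ → (s2, 22020112, YYZ)
  read 2, top Y: go to s1, push ε → (s1, 2020112, YZ)
  read 2, top Y: go to s0, push ε → (s0, 020112, Z)
  read 0, top Z: go to s0, push Z → (s0, 20112, Z)
  read 2, top Z: go to s2, push YZ → (s2, 0112, YZ)
  read 0, top Y: go to s2, push XY → (s2, 112, XYZ)
  read 1, top X: go to s2, push X → (s2, 12, XYZ)
  read 1, top X: go to s2, push X → (s2, 2, XYZ)
  read 2, top X: go to s2, push XX → (s2, ε, XXYZ)
All input consumed; M is in state s2.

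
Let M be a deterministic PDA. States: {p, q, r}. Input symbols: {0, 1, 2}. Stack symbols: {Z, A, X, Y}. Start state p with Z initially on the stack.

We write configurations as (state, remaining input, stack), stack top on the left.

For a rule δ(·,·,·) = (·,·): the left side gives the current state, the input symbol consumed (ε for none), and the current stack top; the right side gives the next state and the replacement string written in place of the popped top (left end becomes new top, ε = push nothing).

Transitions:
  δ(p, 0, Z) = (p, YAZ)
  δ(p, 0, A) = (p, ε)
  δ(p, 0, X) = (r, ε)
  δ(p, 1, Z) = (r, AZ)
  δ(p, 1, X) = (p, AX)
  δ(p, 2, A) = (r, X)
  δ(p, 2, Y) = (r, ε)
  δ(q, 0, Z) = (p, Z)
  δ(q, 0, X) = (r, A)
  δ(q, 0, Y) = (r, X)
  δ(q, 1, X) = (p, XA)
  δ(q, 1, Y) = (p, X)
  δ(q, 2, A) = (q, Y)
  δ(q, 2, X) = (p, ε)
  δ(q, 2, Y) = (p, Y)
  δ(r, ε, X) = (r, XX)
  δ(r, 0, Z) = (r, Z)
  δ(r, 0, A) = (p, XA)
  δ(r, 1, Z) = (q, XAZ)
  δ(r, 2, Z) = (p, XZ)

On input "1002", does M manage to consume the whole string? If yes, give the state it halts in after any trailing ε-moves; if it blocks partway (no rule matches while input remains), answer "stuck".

stuck

(p, 1002, Z)
  read 1, top Z: go to r, push AZ → (r, 002, AZ)
  read 0, top A: go to p, push XA → (p, 02, XAZ)
  read 0, top X: go to r, push ε → (r, 2, AZ)
No transition for (r, 2, top A); M blocks with input 2 remaining.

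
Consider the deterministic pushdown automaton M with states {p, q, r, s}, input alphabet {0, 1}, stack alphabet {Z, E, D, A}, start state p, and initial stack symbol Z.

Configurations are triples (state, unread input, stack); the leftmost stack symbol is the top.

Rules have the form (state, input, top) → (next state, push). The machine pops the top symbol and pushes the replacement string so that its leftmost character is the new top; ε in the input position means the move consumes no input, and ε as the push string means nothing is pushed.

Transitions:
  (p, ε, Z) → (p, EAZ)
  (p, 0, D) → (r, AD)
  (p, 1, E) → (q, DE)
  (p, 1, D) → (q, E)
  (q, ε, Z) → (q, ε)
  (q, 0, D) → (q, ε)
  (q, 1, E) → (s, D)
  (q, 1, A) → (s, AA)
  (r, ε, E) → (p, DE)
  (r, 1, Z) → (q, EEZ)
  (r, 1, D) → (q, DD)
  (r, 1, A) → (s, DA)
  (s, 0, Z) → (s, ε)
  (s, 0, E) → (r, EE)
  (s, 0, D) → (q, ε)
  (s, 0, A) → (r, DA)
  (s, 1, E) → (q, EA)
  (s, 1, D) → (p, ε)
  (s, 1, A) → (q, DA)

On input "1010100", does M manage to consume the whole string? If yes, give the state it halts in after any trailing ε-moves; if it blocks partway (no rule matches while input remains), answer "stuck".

stuck

(p, 1010100, Z)
  ε-move, top Z: go to p, push EAZ → (p, 1010100, EAZ)
  read 1, top E: go to q, push DE → (q, 010100, DEAZ)
  read 0, top D: go to q, push ε → (q, 10100, EAZ)
  read 1, top E: go to s, push D → (s, 0100, DAZ)
  read 0, top D: go to q, push ε → (q, 100, AZ)
  read 1, top A: go to s, push AA → (s, 00, AAZ)
  read 0, top A: go to r, push DA → (r, 0, DAAZ)
No transition for (r, 0, top D); M blocks with input 0 remaining.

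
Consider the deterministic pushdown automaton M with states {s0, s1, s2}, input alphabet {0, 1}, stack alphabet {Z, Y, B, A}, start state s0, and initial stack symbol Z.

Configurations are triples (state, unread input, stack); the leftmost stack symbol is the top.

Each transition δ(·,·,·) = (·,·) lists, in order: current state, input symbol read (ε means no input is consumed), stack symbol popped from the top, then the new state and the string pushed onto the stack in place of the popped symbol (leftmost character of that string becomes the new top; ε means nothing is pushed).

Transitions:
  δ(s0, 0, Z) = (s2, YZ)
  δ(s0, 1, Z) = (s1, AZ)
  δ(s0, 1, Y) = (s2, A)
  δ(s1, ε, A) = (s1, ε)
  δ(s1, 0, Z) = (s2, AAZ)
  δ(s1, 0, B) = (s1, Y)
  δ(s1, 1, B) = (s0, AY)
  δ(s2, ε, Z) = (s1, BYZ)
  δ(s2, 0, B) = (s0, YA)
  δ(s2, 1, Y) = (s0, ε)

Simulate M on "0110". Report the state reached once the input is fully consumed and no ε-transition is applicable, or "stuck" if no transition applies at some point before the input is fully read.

s2

(s0, 0110, Z) ⊢ (s2, 110, YZ) ⊢ (s0, 10, Z) ⊢ (s1, 0, AZ) ⊢ (s1, 0, Z) ⊢ (s2, ε, AAZ)
All input consumed; M is in state s2.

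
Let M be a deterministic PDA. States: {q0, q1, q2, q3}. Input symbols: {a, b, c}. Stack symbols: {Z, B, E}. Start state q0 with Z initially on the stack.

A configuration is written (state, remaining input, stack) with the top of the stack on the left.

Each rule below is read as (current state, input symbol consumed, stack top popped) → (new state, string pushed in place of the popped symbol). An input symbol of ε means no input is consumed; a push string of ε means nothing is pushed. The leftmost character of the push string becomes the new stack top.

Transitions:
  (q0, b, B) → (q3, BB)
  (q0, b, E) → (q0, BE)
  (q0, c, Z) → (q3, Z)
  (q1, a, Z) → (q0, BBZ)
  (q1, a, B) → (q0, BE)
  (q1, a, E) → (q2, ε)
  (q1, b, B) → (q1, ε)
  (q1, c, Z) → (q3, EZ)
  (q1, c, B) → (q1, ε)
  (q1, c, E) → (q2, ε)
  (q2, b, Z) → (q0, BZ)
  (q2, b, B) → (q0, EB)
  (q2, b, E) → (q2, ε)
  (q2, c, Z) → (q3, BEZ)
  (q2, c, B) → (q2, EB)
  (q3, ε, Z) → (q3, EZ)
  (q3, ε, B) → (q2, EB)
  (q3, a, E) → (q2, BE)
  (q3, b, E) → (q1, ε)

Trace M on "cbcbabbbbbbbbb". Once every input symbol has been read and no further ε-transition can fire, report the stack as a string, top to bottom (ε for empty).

(q0, cbcbabbbbbbbbb, Z)
  read c, top Z: go to q3, push Z → (q3, bcbabbbbbbbbb, Z)
  ε-move, top Z: go to q3, push EZ → (q3, bcbabbbbbbbbb, EZ)
  read b, top E: go to q1, push ε → (q1, cbabbbbbbbbb, Z)
  read c, top Z: go to q3, push EZ → (q3, babbbbbbbbb, EZ)
  read b, top E: go to q1, push ε → (q1, abbbbbbbbb, Z)
  read a, top Z: go to q0, push BBZ → (q0, bbbbbbbbb, BBZ)
  read b, top B: go to q3, push BB → (q3, bbbbbbbb, BBBZ)
  ε-move, top B: go to q2, push EB → (q2, bbbbbbbb, EBBBZ)
  read b, top E: go to q2, push ε → (q2, bbbbbbb, BBBZ)
  read b, top B: go to q0, push EB → (q0, bbbbbb, EBBBZ)
  read b, top E: go to q0, push BE → (q0, bbbbb, BEBBBZ)
  read b, top B: go to q3, push BB → (q3, bbbb, BBEBBBZ)
  ε-move, top B: go to q2, push EB → (q2, bbbb, EBBEBBBZ)
  read b, top E: go to q2, push ε → (q2, bbb, BBEBBBZ)
  read b, top B: go to q0, push EB → (q0, bb, EBBEBBBZ)
  read b, top E: go to q0, push BE → (q0, b, BEBBEBBBZ)
  read b, top B: go to q3, push BB → (q3, ε, BBEBBEBBBZ)
  ε-move, top B: go to q2, push EB → (q2, ε, EBBEBBEBBBZ)
All input consumed in state q2 with stack EBBEBBEBBBZ.

EBBEBBEBBBZ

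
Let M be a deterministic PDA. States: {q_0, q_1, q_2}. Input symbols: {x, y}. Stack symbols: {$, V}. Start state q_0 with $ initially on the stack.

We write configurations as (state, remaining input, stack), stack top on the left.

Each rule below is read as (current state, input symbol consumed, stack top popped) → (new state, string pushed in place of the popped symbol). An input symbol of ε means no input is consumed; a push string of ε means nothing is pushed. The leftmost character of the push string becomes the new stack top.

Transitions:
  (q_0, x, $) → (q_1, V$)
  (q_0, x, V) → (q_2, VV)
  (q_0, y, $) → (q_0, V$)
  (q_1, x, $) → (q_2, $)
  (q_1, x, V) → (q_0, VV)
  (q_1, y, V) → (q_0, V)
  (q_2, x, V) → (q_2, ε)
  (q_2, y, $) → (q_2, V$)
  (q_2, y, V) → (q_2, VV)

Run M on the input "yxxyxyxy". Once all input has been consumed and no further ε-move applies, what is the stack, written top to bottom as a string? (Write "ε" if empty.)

(q_0, yxxyxyxy, $)
  read y, top $: go to q_0, push V$ → (q_0, xxyxyxy, V$)
  read x, top V: go to q_2, push VV → (q_2, xyxyxy, VV$)
  read x, top V: go to q_2, push ε → (q_2, yxyxy, V$)
  read y, top V: go to q_2, push VV → (q_2, xyxy, VV$)
  read x, top V: go to q_2, push ε → (q_2, yxy, V$)
  read y, top V: go to q_2, push VV → (q_2, xy, VV$)
  read x, top V: go to q_2, push ε → (q_2, y, V$)
  read y, top V: go to q_2, push VV → (q_2, ε, VV$)
All input consumed in state q_2 with stack VV$.

VV$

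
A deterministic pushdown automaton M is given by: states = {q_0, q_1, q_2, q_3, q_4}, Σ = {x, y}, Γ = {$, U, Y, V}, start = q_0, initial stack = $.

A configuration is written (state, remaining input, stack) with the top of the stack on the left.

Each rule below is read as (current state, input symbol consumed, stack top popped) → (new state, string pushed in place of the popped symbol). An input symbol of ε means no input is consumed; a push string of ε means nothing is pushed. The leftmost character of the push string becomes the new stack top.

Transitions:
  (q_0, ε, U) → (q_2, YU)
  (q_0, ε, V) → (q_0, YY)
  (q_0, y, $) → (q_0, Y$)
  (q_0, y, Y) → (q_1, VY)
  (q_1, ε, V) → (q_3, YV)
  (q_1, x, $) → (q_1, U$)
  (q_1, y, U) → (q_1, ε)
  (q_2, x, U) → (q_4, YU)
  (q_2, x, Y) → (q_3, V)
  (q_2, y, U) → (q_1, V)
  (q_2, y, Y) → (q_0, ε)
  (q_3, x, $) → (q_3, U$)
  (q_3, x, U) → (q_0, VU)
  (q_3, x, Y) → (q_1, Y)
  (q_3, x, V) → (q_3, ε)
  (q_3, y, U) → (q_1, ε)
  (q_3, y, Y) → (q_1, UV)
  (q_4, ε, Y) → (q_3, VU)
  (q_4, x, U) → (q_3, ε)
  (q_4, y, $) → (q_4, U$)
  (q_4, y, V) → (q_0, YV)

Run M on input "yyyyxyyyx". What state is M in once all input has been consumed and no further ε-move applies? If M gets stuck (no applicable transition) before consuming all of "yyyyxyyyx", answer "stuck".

stuck

(q_0, yyyyxyyyx, $)
  read y, top $: go to q_0, push Y$ → (q_0, yyyxyyyx, Y$)
  read y, top Y: go to q_1, push VY → (q_1, yyxyyyx, VY$)
  ε-move, top V: go to q_3, push YV → (q_3, yyxyyyx, YVY$)
  read y, top Y: go to q_1, push UV → (q_1, yxyyyx, UVVY$)
  read y, top U: go to q_1, push ε → (q_1, xyyyx, VVY$)
  ε-move, top V: go to q_3, push YV → (q_3, xyyyx, YVVY$)
  read x, top Y: go to q_1, push Y → (q_1, yyyx, YVVY$)
No transition for (q_1, y, top Y); M blocks with input yyyx remaining.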